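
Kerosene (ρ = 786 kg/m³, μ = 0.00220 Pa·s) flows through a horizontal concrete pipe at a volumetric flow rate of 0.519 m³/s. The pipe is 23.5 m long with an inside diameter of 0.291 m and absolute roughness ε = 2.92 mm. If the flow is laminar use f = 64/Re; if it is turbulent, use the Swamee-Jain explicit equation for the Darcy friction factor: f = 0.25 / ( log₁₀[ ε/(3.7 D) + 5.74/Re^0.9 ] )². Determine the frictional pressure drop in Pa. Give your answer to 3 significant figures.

Cross-sectional area A = πD²/4 = π(0.291)²/4 = 0.06651 m²; mean velocity V = Q/A = 0.519/0.06651 = 7.804 m/s.
Reynolds number Re = ρVD/μ = 786 · 7.804 · 0.291 / 0.0022 = 8.113e+05.
Re > 4000 → turbulent. Relative roughness ε/D = 0.00292/0.291 = 0.01. Swamee-Jain: f = 0.25/(log₁₀[0.01/3.7 + 5.74/8.113e+05^0.9])² = 0.25/(log₁₀[0.00271 + 2.76e-05])² = 0.25/(-2.562)² = 0.03808.
Darcy-Weisbach: ΔP = f(L/D)(ρV²/2) = 0.03808·(23.5/0.291)·(786·7.804²/2) = 0.03808·80.76·2.393e+04 = 7.359e+04 Pa.

ΔP ≈ 73600 Pa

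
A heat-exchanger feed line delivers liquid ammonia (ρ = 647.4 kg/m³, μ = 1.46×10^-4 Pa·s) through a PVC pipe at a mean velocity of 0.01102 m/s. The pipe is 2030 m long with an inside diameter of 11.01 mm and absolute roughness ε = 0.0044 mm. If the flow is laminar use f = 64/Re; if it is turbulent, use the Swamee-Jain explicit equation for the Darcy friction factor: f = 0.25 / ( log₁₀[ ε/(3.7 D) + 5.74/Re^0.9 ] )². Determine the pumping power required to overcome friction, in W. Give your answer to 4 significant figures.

P ≈ 9.046×10^-4 W

Reynolds number Re = ρVD/μ = 647.4 · 0.01102 · 0.01101 / 0.000146 = 538.
Re < 2300 → laminar flow, so f = 64/Re = 64/538 = 0.119 (the turbulent correlation is not needed).
Darcy-Weisbach: ΔP = f(L/D)(ρV²/2) = 0.119·(2030/0.01101)·(647.4·0.01102²/2) = 0.119·1.844e+05·0.03931 = 862.2 Pa.
Q = V·A = 0.01102·9.521e-05 = 1.049e-06 m³/s.
Pumping power P = QΔP = 1.049e-06·862.2 = 9.0459×10^-4 W = 9.046×10^-4 W.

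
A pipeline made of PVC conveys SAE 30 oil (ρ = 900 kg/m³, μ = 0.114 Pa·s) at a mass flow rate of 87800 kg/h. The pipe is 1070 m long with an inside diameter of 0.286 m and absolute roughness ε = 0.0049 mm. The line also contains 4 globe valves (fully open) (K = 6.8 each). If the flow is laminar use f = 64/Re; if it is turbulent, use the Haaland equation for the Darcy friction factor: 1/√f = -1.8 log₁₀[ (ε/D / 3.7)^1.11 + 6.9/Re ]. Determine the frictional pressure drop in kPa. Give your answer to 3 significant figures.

ΔP ≈ 22.3 kPa

ṁ = 87800 kg/h = 87800/3600 = 24.39 kg/s.
A = πD²/4 = π(0.286)²/4 = 0.06424 m²; mean velocity V = ṁ/(ρA) = 24.39/(900 · 0.06424) = 0.4218 m/s.
Reynolds number Re = ρVD/μ = 900 · 0.4218 · 0.286 / 0.114 = 952.4.
Re < 2300 → laminar flow, so f = 64/Re = 64/952.4 = 0.0672 (the turbulent correlation is not needed).
Total minor-loss coefficient ΣK = 4·6.8 = 27.2.
ΔP = [f·L/D + ΣK]·(ρV²/2) = [0.0672·1070/0.286 + 27.2]·(900·0.4218²/2) = [251.4 + 27.2]·80.07 = 2.231e+04 Pa.
ΔP = 2.231e+04 Pa = 22.3 kPa.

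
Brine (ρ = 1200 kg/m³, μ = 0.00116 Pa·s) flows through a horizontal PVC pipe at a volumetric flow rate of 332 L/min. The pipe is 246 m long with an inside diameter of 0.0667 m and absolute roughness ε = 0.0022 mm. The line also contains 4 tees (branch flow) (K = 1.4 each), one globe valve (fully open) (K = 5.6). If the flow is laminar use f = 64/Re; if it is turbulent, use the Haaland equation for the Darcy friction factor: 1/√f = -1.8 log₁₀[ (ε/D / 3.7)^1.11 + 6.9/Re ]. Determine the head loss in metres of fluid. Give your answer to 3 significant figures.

h_f ≈ 9.75 m

Q = 332 L/min = 332/60000 = 0.005533 m³/s.
Cross-sectional area A = πD²/4 = π(0.0667)²/4 = 0.003494 m²; mean velocity V = Q/A = 0.005533/0.003494 = 1.584 m/s.
Reynolds number Re = ρVD/μ = 1200 · 1.584 · 0.0667 / 0.00116 = 1.093e+05.
Re > 4000 → turbulent. Relative roughness ε/D = 2.2e-06/0.0667 = 3.3e-05. Haaland: 1/√f = -1.8 log₁₀[(3.3e-05/3.7)^1.11 + 6.9/1.093e+05] = -1.8 log₁₀[2.48e-06 + 6.31e-05] = 7.529, so f = 0.01764.
Total minor-loss coefficient ΣK = 4·1.4 + 1·5.6 = 11.2.
ΔP = [f·L/D + ΣK]·(ρV²/2) = [0.01764·246/0.0667 + 11.2]·(1200·1.584²/2) = [65.06 + 11.2]·1505 = 1.147e+05 Pa.
Head loss h_f = ΔP/(ρg) = 1.147e+05/(1200·9.81) = 9.75 m.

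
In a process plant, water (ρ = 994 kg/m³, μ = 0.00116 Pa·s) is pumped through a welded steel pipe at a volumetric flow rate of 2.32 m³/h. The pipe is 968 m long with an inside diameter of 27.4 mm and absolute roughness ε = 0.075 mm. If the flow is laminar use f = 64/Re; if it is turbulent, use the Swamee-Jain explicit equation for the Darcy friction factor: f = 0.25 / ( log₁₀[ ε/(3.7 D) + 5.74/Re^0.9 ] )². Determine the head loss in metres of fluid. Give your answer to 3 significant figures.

Q = 2.32 m³/h = 2.32/3600 = 0.0006444 m³/s.
Cross-sectional area A = πD²/4 = π(0.0274)²/4 = 0.0005896 m²; mean velocity V = Q/A = 0.0006444/0.0005896 = 1.093 m/s.
Reynolds number Re = ρVD/μ = 994 · 1.093 · 0.0274 / 0.00116 = 2.566e+04.
Re > 4000 → turbulent. Relative roughness ε/D = 7.5e-05/0.0274 = 0.00274. Swamee-Jain: f = 0.25/(log₁₀[0.00274/3.7 + 5.74/2.566e+04^0.9])² = 0.25/(log₁₀[0.00074 + 0.000617])² = 0.25/(-2.867)² = 0.03041.
Darcy-Weisbach: ΔP = f(L/D)(ρV²/2) = 0.03041·(968/0.0274)·(994·1.093²/2) = 0.03041·3.533e+04·593.7 = 6.377e+05 Pa.
Head loss h_f = ΔP/(ρg) = 6.377e+05/(994·9.81) = 65.4 m.

h_f ≈ 65.4 m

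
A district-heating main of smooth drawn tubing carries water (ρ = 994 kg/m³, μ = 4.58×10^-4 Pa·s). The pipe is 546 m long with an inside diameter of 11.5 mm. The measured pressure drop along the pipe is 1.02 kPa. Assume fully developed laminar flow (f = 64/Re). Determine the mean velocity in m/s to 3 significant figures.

V ≈ 0.0169 m/s

For laminar flow, f = 64/Re with Re = ρVD/μ, so Darcy-Weisbach reduces to ΔP = 32μLV/D². Solving for V: V = ΔP·D²/(32μL) = 1020·(0.0115)²/(32·0.000458·546) = 0.01686 m/s.
Check: Re = ρVD/μ = 994·0.01686·0.0115/0.000458 = 420.7 < 2300, so the laminar assumption holds.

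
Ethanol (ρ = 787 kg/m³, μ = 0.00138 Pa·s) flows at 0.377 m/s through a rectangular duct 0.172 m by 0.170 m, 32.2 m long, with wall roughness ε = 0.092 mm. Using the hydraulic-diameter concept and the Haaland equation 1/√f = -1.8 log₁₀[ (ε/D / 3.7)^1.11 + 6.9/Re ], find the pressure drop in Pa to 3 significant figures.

Hydraulic diameter D_h = 4A/P = 4·(0.172·0.17)/(2·(0.172+0.17)) = 0.117/0.684 = 0.171 m.
Re = ρVD_h/μ = 787·0.377·0.171/0.00138 = 3.676e+04.
ε/D_h = 9.2e-05/0.171 = 0.000538; Haaland gives 1/√f = -1.8 log₁₀[5.5e-05+0.000188] = 6.507, so f = 0.02362.
ΔP = f(L/D_h)(ρV²/2) = 0.02362·32.2/0.171·55.93 = 248.7 Pa.

ΔP ≈ 249 Pa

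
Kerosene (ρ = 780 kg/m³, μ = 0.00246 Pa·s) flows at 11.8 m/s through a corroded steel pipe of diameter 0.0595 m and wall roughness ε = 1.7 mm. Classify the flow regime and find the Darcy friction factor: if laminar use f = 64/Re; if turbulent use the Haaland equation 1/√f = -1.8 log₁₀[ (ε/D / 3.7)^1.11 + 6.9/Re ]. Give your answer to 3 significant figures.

Re = ρVD/μ = 780·11.8·0.0595/0.00246 = 2.226e+05.
Re > 4000 → turbulent. ε/D = 0.0017/0.0595 = 0.0286; Haaland: 1/√f = -1.8 log₁₀[0.00452 + 3.1e-05] = 4.215, so f = 0.05629.

f ≈ 0.0563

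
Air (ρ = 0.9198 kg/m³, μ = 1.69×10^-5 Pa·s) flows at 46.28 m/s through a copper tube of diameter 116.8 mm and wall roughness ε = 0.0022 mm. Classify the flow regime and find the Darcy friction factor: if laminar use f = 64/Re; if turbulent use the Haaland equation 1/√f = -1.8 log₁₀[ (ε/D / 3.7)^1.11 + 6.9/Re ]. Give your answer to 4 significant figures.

f ≈ 0.01455

Re = ρVD/μ = 0.9198·46.28·0.1168/1.69e-05 = 2.942e+05.
Re > 4000 → turbulent. ε/D = 2.2e-06/0.1168 = 1.88e-05; Haaland: 1/√f = -1.8 log₁₀[1.33e-06 + 2.35e-05] = 8.29, so f = 0.01455.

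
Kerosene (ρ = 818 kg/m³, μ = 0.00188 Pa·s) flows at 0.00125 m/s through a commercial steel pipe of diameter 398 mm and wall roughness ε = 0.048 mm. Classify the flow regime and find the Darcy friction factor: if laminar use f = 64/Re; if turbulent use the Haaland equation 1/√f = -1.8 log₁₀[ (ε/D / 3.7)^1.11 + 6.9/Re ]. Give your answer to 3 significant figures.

Re = ρVD/μ = 818·0.00125·0.398/0.00188 = 216.5.
Re < 2300 → laminar, so f = 64/Re = 0.2957 (roughness is irrelevant in laminar flow).

f ≈ 0.296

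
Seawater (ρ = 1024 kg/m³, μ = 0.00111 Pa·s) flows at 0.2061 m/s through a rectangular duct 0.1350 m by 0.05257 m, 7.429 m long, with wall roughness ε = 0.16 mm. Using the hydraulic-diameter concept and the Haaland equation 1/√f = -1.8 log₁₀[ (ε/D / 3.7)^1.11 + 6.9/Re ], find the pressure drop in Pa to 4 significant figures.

ΔP ≈ 67.00 Pa

Hydraulic diameter D_h = 4A/P = 4·(0.135·0.05257)/(2·(0.135+0.05257)) = 0.02839/0.3751 = 0.07567 m.
Re = ρVD_h/μ = 1024·0.2061·0.07567/0.00111 = 1.439e+04.
ε/D_h = 0.00016/0.07567 = 0.00211; Haaland gives 1/√f = -1.8 log₁₀[0.000251+0.00048] = 5.645, so f = 0.03138.
ΔP = f(L/D_h)(ρV²/2) = 0.03138·7.429/0.07567·21.75 = 67 Pa.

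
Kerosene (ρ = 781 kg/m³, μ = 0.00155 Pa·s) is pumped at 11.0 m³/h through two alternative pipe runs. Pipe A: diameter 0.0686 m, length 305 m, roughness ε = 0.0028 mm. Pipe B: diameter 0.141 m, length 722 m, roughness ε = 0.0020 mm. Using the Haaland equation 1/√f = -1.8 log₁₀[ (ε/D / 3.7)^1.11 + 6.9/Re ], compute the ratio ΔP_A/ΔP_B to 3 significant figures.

ΔP_A/ΔP_B ≈ 13.0

Pipe A: V = Q/A = 0.003056/0.003696 = 0.8267 m/s; Re = 2.858e+04; ε/D = 4.08e-05; Haaland → f = 0.02366; ΔP_A = f(L/D)(ρV²/2) = 2.808e+04 Pa.
Pipe B: V = Q/A = 0.003056/0.01561 = 0.1957 m/s; Re = 1.39e+04; ε/D = 1.42e-05; Haaland → f = 0.02828; ΔP_B = f(L/D)(ρV²/2) = 2166 Pa.
ΔP_A/ΔP_B = 2.808e+04/2166 = 13.0.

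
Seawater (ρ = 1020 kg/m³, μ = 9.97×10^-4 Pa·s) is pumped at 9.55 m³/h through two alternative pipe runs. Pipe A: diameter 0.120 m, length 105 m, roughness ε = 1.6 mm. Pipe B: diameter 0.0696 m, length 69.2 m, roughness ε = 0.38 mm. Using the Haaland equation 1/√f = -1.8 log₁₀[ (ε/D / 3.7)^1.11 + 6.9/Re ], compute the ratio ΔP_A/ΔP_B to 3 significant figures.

ΔP_A/ΔP_B ≈ 0.132

Pipe A: V = Q/A = 0.002653/0.01131 = 0.2346 m/s; Re = 2.88e+04; ε/D = 0.0133; Haaland → f = 0.04357; ΔP_A = f(L/D)(ρV²/2) = 1070 Pa.
Pipe B: V = Q/A = 0.002653/0.003805 = 0.6973 m/s; Re = 4.965e+04; ε/D = 0.00546; Haaland → f = 0.03284; ΔP_B = f(L/D)(ρV²/2) = 8095 Pa.
ΔP_A/ΔP_B = 1070/8095 = 0.132.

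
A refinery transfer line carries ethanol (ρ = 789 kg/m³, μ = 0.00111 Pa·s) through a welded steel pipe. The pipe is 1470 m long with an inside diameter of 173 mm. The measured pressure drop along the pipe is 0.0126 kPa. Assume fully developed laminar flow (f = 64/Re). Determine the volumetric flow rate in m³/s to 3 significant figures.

Q ≈ 1.70×10^-4 m³/s

For laminar flow, f = 64/Re with Re = ρVD/μ, so Darcy-Weisbach reduces to ΔP = 32μLV/D². Solving for V: V = ΔP·D²/(32μL) = 12.6·(0.173)²/(32·0.00111·1470) = 0.007222 m/s.
Check: Re = ρVD/μ = 789·0.007222·0.173/0.00111 = 888.1 < 2300, so the laminar assumption holds.
Q = V·A = 0.007222·(π/4·0.173²) = 0.0001698 m³/s = 1.70×10^-4 m³/s.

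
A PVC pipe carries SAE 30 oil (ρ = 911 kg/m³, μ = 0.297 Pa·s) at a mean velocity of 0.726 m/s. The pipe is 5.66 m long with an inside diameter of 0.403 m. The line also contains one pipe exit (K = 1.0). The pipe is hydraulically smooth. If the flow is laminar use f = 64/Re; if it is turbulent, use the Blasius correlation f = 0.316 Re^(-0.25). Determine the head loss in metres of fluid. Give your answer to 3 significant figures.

h_f ≈ 0.0538 m

Reynolds number Re = ρVD/μ = 911 · 0.726 · 0.403 / 0.297 = 897.4.
Re < 2300 → laminar flow, so f = 64/Re = 64/897.4 = 0.07131 (the turbulent correlation is not needed).
Total minor-loss coefficient ΣK = 1·1 = 1.
ΔP = [f·L/D + ΣK]·(ρV²/2) = [0.07131·5.66/0.403 + 1]·(911·0.726²/2) = [1.002 + 1]·240.1 = 480.5 Pa.
Head loss h_f = ΔP/(ρg) = 480.5/(911·9.81) = 0.0538 m.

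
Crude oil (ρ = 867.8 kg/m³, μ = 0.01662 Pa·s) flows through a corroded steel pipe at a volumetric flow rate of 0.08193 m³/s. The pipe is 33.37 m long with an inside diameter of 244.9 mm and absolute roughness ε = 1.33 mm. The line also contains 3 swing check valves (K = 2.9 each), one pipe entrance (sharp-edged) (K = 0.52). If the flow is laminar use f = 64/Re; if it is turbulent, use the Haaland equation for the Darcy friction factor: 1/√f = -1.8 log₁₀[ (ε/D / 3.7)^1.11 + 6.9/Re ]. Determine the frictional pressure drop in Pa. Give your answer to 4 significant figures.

ΔP ≈ 18280 Pa

Cross-sectional area A = πD²/4 = π(0.2449)²/4 = 0.04711 m²; mean velocity V = Q/A = 0.08193/0.04711 = 1.739 m/s.
Reynolds number Re = ρVD/μ = 867.8 · 1.739 · 0.2449 / 0.0166 = 2.224e+04.
Re > 4000 → turbulent. Relative roughness ε/D = 0.00133/0.2449 = 0.00543. Haaland: 1/√f = -1.8 log₁₀[(0.00543/3.7)^1.11 + 6.9/2.224e+04] = -1.8 log₁₀[0.000716 + 0.00031] = 5.38, so f = 0.03455.
Total minor-loss coefficient ΣK = 3·2.9 + 1·0.52 = 9.22.
ΔP = [f·L/D + ΣK]·(ρV²/2) = [0.03455·33.37/0.2449 + 9.22]·(867.8·1.739²/2) = [4.708 + 9.22]·1313 = 1.828e+04 Pa.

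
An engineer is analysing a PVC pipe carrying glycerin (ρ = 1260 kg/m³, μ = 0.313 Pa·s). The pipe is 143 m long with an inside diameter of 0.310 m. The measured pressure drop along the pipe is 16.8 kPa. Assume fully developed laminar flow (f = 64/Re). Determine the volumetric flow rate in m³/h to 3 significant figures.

Q ≈ 306 m³/h

For laminar flow, f = 64/Re with Re = ρVD/μ, so Darcy-Weisbach reduces to ΔP = 32μLV/D². Solving for V: V = ΔP·D²/(32μL) = 1.68e+04·(0.31)²/(32·0.313·143) = 1.127 m/s.
Check: Re = ρVD/μ = 1260·1.127·0.31/0.313 = 1407 < 2300, so the laminar assumption holds.
Q = V·A = 1.127·(π/4·0.31²) = 0.08508 m³/s = 306 m³/h.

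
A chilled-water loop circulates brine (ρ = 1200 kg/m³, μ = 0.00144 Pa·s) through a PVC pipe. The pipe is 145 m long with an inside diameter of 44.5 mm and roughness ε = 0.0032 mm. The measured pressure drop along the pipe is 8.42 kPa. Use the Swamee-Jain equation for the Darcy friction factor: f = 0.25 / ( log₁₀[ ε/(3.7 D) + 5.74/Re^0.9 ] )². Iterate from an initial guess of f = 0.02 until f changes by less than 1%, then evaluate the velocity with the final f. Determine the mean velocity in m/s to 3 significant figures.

V ≈ 0.391 m/s

Rearranging Darcy-Weisbach: V = √(2·ΔP·D/(f·L·ρ)). With ε/D = 3.2e-06/0.0445 = 7.19e-05, iterate starting from f = 0.02:
  f = 0.02 → V = √(2·8420·0.0445/(0.02·145·1200)) = 0.464 m/s; Re = ρVD/μ = 1.721e+04; f → 0.02698
  f = 0.02698 → V = 0.3995 m/s; Re = 1.482e+04; f → 0.02803
  f = 0.02803 → V = 0.392 m/s; Re = 1.454e+04; f → 0.02817
Converged (Δf/f < 1%). With the final f = 0.02817: V = √(2·8420·0.0445/(0.02817·145·1200)) = 0.391 m/s.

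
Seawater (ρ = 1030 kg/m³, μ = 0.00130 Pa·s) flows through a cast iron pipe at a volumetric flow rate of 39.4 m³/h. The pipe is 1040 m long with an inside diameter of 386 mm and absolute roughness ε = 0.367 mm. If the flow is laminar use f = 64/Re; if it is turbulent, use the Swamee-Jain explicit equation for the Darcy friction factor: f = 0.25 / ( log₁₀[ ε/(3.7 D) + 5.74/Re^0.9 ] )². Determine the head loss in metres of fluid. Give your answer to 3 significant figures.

h_f ≈ 0.0315 m

Q = 39.4 m³/h = 39.4/3600 = 0.01094 m³/s.
Cross-sectional area A = πD²/4 = π(0.386)²/4 = 0.117 m²; mean velocity V = Q/A = 0.01094/0.117 = 0.09353 m/s.
Reynolds number Re = ρVD/μ = 1030 · 0.09353 · 0.386 / 0.0013 = 2.86e+04.
Re > 4000 → turbulent. Relative roughness ε/D = 0.000367/0.386 = 0.000951. Swamee-Jain: f = 0.25/(log₁₀[0.000951/3.7 + 5.74/2.86e+04^0.9])² = 0.25/(log₁₀[0.000257 + 0.00056])² = 0.25/(-3.088)² = 0.02622.
Darcy-Weisbach: ΔP = f(L/D)(ρV²/2) = 0.02622·(1040/0.386)·(1030·0.09353²/2) = 0.02622·2694·4.505 = 318.2 Pa.
Head loss h_f = ΔP/(ρg) = 318.2/(1030·9.81) = 0.0315 m.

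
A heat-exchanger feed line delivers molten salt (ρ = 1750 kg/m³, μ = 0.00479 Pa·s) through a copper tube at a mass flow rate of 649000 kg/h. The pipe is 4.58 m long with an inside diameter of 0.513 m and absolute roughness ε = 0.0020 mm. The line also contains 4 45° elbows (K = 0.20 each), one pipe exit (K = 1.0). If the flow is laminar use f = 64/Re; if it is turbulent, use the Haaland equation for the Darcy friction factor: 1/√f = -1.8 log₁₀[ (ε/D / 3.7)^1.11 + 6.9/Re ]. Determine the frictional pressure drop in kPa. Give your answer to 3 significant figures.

ΔP ≈ 0.426 kPa

ṁ = 649000 kg/h = 649000/3600 = 180.3 kg/s.
A = πD²/4 = π(0.513)²/4 = 0.2067 m²; mean velocity V = ṁ/(ρA) = 180.3/(1750 · 0.2067) = 0.4984 m/s.
Reynolds number Re = ρVD/μ = 1750 · 0.4984 · 0.513 / 0.00479 = 9.341e+04.
Re > 4000 → turbulent. Relative roughness ε/D = 2e-06/0.513 = 3.9e-06. Haaland: 1/√f = -1.8 log₁₀[(3.9e-06/3.7)^1.11 + 6.9/9.341e+04] = -1.8 log₁₀[2.32e-07 + 7.39e-05] = 7.434, so f = 0.01809.
Total minor-loss coefficient ΣK = 4·0.2 + 1·1 = 1.8.
ΔP = [f·L/D + ΣK]·(ρV²/2) = [0.01809·4.58/0.513 + 1.8]·(1750·0.4984²/2) = [0.1615 + 1.8]·217.4 = 426.3 Pa.
ΔP = 426.3 Pa = 0.426 kPa.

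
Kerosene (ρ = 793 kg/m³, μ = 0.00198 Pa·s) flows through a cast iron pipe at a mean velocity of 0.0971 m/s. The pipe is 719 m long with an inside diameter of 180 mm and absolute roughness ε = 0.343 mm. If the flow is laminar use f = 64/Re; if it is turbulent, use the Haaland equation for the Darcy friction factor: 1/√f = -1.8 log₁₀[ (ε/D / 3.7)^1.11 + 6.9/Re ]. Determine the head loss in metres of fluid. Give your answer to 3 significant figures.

h_f ≈ 0.0696 m

Reynolds number Re = ρVD/μ = 793 · 0.0971 · 0.18 / 0.00198 = 7000.
Re > 4000 → turbulent. Relative roughness ε/D = 0.000343/0.18 = 0.00191. Haaland: 1/√f = -1.8 log₁₀[(0.00191/3.7)^1.11 + 6.9/7000] = -1.8 log₁₀[0.000224 + 0.000986] = 5.251, so f = 0.03626.
Darcy-Weisbach: ΔP = f(L/D)(ρV²/2) = 0.03626·(719/0.18)·(793·0.0971²/2) = 0.03626·3994·3.738 = 541.5 Pa.
Head loss h_f = ΔP/(ρg) = 541.5/(793·9.81) = 0.0696 m.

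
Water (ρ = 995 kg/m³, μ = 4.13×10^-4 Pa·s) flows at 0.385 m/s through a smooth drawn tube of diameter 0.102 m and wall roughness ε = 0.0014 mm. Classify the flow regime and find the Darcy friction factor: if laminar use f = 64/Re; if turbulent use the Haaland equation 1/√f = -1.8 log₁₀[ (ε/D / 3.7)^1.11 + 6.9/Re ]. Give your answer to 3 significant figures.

Re = ρVD/μ = 995·0.385·0.102/0.000413 = 9.461e+04.
Re > 4000 → turbulent. ε/D = 1.4e-06/0.102 = 1.37e-05; Haaland: 1/√f = -1.8 log₁₀[9.37e-07 + 7.29e-05] = 7.437, so f = 0.01808.

f ≈ 0.0181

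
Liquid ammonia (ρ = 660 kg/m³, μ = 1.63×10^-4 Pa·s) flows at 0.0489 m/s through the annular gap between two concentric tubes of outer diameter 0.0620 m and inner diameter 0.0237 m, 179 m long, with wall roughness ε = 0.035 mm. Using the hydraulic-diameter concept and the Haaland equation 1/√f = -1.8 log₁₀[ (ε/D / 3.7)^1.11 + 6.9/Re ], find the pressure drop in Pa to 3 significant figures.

Hydraulic diameter D_h = 4A/P = D_o - D_i = 0.062 - 0.0237 = 0.0383 m.
Re = ρVD_h/μ = 660·0.0489·0.0383/0.000163 = 7583.
ε/D_h = 3.5e-05/0.0383 = 0.000914; Haaland gives 1/√f = -1.8 log₁₀[9.91e-05+0.00091] = 5.393, so f = 0.03438.
ΔP = f(L/D_h)(ρV²/2) = 0.03438·179/0.0383·0.7891 = 126.8 Pa.

ΔP ≈ 127 Pa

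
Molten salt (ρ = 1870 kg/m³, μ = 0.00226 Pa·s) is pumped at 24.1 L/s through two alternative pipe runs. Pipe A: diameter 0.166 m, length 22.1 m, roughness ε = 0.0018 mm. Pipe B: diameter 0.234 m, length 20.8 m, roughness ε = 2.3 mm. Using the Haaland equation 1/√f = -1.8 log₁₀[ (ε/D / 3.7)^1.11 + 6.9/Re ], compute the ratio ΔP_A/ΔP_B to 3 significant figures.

Pipe A: V = Q/A = 0.0241/0.02164 = 1.114 m/s; Re = 1.53e+05; ε/D = 1.08e-05; Haaland → f = 0.0164; ΔP_A = f(L/D)(ρV²/2) = 2531 Pa.
Pipe B: V = Q/A = 0.0241/0.04301 = 0.5604 m/s; Re = 1.085e+05; ε/D = 0.00983; Haaland → f = 0.03828; ΔP_B = f(L/D)(ρV²/2) = 999.1 Pa.
ΔP_A/ΔP_B = 2531/999.1 = 2.53.

ΔP_A/ΔP_B ≈ 2.53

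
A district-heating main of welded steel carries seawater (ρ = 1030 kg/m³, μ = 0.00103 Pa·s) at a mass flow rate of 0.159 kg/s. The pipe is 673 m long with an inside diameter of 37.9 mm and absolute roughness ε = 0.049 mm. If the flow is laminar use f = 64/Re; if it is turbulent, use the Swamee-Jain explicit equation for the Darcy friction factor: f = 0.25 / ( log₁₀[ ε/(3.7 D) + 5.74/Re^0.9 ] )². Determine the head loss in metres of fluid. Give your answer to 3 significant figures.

A = πD²/4 = π(0.0379)²/4 = 0.001128 m²; mean velocity V = ṁ/(ρA) = 0.159/(1030 · 0.001128) = 0.1368 m/s.
Reynolds number Re = ρVD/μ = 1030 · 0.1368 · 0.0379 / 0.00103 = 5186.
Re > 4000 → turbulent. Relative roughness ε/D = 4.9e-05/0.0379 = 0.00129. Swamee-Jain: f = 0.25/(log₁₀[0.00129/3.7 + 5.74/5186^0.9])² = 0.25/(log₁₀[0.000349 + 0.0026])² = 0.25/(-2.53)² = 0.03906.
Darcy-Weisbach: ΔP = f(L/D)(ρV²/2) = 0.03906·(673/0.0379)·(1030·0.1368²/2) = 0.03906·1.776e+04·9.643 = 6689 Pa.
Head loss h_f = ΔP/(ρg) = 6689/(1030·9.81) = 0.662 m.

h_f ≈ 0.662 m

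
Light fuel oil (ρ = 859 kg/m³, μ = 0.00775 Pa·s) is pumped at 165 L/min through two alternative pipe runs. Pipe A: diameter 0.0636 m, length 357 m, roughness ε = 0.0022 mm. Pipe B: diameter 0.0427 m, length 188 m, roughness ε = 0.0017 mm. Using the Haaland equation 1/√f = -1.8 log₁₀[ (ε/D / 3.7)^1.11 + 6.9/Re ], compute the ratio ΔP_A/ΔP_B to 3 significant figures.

Pipe A: V = Q/A = 0.00275/0.003177 = 0.8656 m/s; Re = 6102; ε/D = 3.46e-05; Haaland → f = 0.03557; ΔP_A = f(L/D)(ρV²/2) = 6.426e+04 Pa.
Pipe B: V = Q/A = 0.00275/0.001432 = 1.92 m/s; Re = 9089; ε/D = 3.98e-05; Haaland → f = 0.03175; ΔP_B = f(L/D)(ρV²/2) = 2.214e+05 Pa.
ΔP_A/ΔP_B = 6.426e+04/2.214e+05 = 0.290.

ΔP_A/ΔP_B ≈ 0.290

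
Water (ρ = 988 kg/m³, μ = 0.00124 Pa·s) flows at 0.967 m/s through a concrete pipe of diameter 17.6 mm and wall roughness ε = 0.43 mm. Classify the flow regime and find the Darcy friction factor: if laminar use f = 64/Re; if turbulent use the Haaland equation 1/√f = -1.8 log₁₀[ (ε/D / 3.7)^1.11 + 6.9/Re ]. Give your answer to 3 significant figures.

f ≈ 0.0552

Re = ρVD/μ = 988·0.967·0.0176/0.00124 = 1.356e+04.
Re > 4000 → turbulent. ε/D = 0.00043/0.0176 = 0.0244; Haaland: 1/√f = -1.8 log₁₀[0.0038 + 0.000509] = 4.258, so f = 0.05516.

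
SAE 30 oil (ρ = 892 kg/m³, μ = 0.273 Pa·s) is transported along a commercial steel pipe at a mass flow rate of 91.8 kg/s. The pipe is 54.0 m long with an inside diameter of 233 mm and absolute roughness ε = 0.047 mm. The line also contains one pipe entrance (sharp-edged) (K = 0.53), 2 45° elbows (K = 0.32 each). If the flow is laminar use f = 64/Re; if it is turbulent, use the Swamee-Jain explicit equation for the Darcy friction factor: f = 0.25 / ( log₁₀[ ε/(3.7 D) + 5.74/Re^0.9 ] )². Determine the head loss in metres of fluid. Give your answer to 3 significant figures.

A = πD²/4 = π(0.233)²/4 = 0.04264 m²; mean velocity V = ṁ/(ρA) = 91.8/(892 · 0.04264) = 2.414 m/s.
Reynolds number Re = ρVD/μ = 892 · 2.414 · 0.233 / 0.273 = 1838.
Re < 2300 → laminar flow, so f = 64/Re = 64/1838 = 0.03483 (the turbulent correlation is not needed).
Total minor-loss coefficient ΣK = 1·0.53 + 2·0.32 = 1.17.
ΔP = [f·L/D + ΣK]·(ρV²/2) = [0.03483·54/0.233 + 1.17]·(892·2.414²/2) = [8.072 + 1.17]·2598 = 2.401e+04 Pa.
Head loss h_f = ΔP/(ρg) = 2.401e+04/(892·9.81) = 2.74 m.

h_f ≈ 2.74 m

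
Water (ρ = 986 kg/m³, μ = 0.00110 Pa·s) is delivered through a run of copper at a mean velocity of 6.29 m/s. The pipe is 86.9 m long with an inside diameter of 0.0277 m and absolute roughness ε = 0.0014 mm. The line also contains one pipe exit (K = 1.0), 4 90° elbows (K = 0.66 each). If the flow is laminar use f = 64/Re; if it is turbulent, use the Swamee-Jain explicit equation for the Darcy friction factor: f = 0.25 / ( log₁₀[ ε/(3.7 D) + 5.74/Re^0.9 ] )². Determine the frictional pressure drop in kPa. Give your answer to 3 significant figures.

ΔP ≈ 1090 kPa

Reynolds number Re = ρVD/μ = 986 · 6.29 · 0.0277 / 0.0011 = 1.562e+05.
Re > 4000 → turbulent. Relative roughness ε/D = 1.4e-06/0.0277 = 5.05e-05. Swamee-Jain: f = 0.25/(log₁₀[5.05e-05/3.7 + 5.74/1.562e+05^0.9])² = 0.25/(log₁₀[1.37e-05 + 0.000122])² = 0.25/(-3.869)² = 0.0167.
Total minor-loss coefficient ΣK = 1·1 + 4·0.66 = 3.64.
ΔP = [f·L/D + ΣK]·(ρV²/2) = [0.0167·86.9/0.0277 + 3.64]·(986·6.29²/2) = [52.39 + 3.64]·1.951e+04 = 1.093e+06 Pa.
ΔP = 1.093e+06 Pa = 1090 kPa.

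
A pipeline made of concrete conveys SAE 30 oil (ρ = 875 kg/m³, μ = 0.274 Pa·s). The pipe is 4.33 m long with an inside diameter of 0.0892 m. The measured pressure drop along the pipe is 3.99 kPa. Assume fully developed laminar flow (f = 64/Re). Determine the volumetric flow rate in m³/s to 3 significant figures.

For laminar flow, f = 64/Re with Re = ρVD/μ, so Darcy-Weisbach reduces to ΔP = 32μLV/D². Solving for V: V = ΔP·D²/(32μL) = 3990·(0.0892)²/(32·0.274·4.33) = 0.8362 m/s.
Check: Re = ρVD/μ = 875·0.8362·0.0892/0.274 = 238.2 < 2300, so the laminar assumption holds.
Q = V·A = 0.8362·(π/4·0.0892²) = 0.005226 m³/s = 0.00523 m³/s.

Q ≈ 0.00523 m³/s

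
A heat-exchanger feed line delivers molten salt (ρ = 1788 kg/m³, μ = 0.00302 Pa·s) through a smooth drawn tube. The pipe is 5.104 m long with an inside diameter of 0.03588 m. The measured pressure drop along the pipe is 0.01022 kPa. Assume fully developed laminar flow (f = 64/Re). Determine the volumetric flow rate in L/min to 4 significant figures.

For laminar flow, f = 64/Re with Re = ρVD/μ, so Darcy-Weisbach reduces to ΔP = 32μLV/D². Solving for V: V = ΔP·D²/(32μL) = 10.22·(0.03588)²/(32·0.00302·5.104) = 0.02667 m/s.
Check: Re = ρVD/μ = 1788·0.02667·0.03588/0.00302 = 566.6 < 2300, so the laminar assumption holds.
Q = V·A = 0.02667·(π/4·0.03588²) = 2.697e-05 m³/s = 1.618 L/min.

Q ≈ 1.618 L/min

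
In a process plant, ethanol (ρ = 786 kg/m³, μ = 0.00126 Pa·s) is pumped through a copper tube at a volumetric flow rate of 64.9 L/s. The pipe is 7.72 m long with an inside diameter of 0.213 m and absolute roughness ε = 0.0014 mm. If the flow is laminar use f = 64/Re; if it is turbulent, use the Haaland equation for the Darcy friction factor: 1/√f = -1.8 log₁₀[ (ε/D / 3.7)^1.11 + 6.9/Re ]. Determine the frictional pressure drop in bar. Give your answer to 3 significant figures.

Q = 64.9 L/s = 64.9/1000 = 0.0649 m³/s.
Cross-sectional area A = πD²/4 = π(0.213)²/4 = 0.03563 m²; mean velocity V = Q/A = 0.0649/0.03563 = 1.821 m/s.
Reynolds number Re = ρVD/μ = 786 · 1.821 · 0.213 / 0.00126 = 2.42e+05.
Re > 4000 → turbulent. Relative roughness ε/D = 1.4e-06/0.213 = 6.57e-06. Haaland: 1/√f = -1.8 log₁₀[(6.57e-06/3.7)^1.11 + 6.9/2.42e+05] = -1.8 log₁₀[4.14e-07 + 2.85e-05] = 8.17, so f = 0.01498.
Darcy-Weisbach: ΔP = f(L/D)(ρV²/2) = 0.01498·(7.72/0.213)·(786·1.821²/2) = 0.01498·36.24·1304 = 708 Pa.
ΔP = 708 Pa = 0.00708 bar.

ΔP ≈ 0.00708 bar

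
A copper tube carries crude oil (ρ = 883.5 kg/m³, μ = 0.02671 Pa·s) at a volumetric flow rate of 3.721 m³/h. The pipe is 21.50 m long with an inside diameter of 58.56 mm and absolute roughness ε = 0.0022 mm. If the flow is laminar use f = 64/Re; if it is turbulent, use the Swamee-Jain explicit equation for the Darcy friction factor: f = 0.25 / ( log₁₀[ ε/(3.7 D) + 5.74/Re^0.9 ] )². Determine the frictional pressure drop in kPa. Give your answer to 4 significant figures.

Q = 3.721 m³/h = 3.721/3600 = 0.001034 m³/s.
Cross-sectional area A = πD²/4 = π(0.05856)²/4 = 0.002693 m²; mean velocity V = Q/A = 0.001034/0.002693 = 0.3838 m/s.
Reynolds number Re = ρVD/μ = 883.5 · 0.3838 · 0.05856 / 0.0267 = 743.4.
Re < 2300 → laminar flow, so f = 64/Re = 64/743.4 = 0.0861 (the turbulent correlation is not needed).
Darcy-Weisbach: ΔP = f(L/D)(ρV²/2) = 0.0861·(21.5/0.05856)·(883.5·0.3838²/2) = 0.0861·367.1·65.06 = 2056 Pa.
ΔP = 2056 Pa = 2.056 kPa.

ΔP ≈ 2.056 kPa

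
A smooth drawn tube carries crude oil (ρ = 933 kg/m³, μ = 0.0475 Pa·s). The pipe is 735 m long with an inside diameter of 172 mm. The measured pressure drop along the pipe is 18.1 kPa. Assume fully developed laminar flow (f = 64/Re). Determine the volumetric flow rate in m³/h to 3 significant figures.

For laminar flow, f = 64/Re with Re = ρVD/μ, so Darcy-Weisbach reduces to ΔP = 32μLV/D². Solving for V: V = ΔP·D²/(32μL) = 1.81e+04·(0.172)²/(32·0.0475·735) = 0.4793 m/s.
Check: Re = ρVD/μ = 933·0.4793·0.172/0.0475 = 1619 < 2300, so the laminar assumption holds.
Q = V·A = 0.4793·(π/4·0.172²) = 0.01114 m³/s = 40.1 m³/h.

Q ≈ 40.1 m³/h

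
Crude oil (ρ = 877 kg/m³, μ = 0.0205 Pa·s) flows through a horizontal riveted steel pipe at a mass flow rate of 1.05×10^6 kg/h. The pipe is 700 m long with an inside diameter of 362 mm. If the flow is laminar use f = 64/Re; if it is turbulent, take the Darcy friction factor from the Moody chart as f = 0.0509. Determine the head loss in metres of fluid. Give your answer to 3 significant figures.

h_f ≈ 52.4 m

ṁ = 1.05×10^6 kg/h = 1.05×10^6/3600 = 291.7 kg/s.
A = πD²/4 = π(0.362)²/4 = 0.1029 m²; mean velocity V = ṁ/(ρA) = 291.7/(877 · 0.1029) = 3.231 m/s.
Reynolds number Re = ρVD/μ = 877 · 3.231 · 0.362 / 0.0205 = 5.004e+04.
Re > 4000 → turbulent; use the Moody-chart value f = 0.0509.
Darcy-Weisbach: ΔP = f(L/D)(ρV²/2) = 0.0509·(700/0.362)·(877·3.231²/2) = 0.0509·1934·4579 = 4.506e+05 Pa.
Head loss h_f = ΔP/(ρg) = 4.506e+05/(877·9.81) = 52.4 m.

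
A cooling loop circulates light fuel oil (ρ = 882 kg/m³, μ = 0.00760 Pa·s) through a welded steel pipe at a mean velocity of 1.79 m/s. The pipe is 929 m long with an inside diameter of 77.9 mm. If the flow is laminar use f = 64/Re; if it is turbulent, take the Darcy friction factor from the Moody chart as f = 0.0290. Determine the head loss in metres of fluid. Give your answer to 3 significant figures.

Reynolds number Re = ρVD/μ = 882 · 1.79 · 0.0779 / 0.0076 = 1.618e+04.
Re > 4000 → turbulent; use the Moody-chart value f = 0.0290.
Darcy-Weisbach: ΔP = f(L/D)(ρV²/2) = 0.029·(929/0.0779)·(882·1.79²/2) = 0.029·1.193e+04·1413 = 4.887e+05 Pa.
Head loss h_f = ΔP/(ρg) = 4.887e+05/(882·9.81) = 56.5 m.

h_f ≈ 56.5 m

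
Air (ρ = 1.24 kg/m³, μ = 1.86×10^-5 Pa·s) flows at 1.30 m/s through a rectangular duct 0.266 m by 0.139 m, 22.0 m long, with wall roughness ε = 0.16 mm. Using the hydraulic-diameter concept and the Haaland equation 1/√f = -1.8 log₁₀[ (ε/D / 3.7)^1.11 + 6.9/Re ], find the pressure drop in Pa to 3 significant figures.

ΔP ≈ 3.63 Pa

Hydraulic diameter D_h = 4A/P = 4·(0.266·0.139)/(2·(0.266+0.139)) = 0.1479/0.81 = 0.1826 m.
Re = ρVD_h/μ = 1.24·1.3·0.1826/1.86e-05 = 1.582e+04.
ε/D_h = 0.00016/0.1826 = 0.000876; Haaland gives 1/√f = -1.8 log₁₀[9.45e-05+0.000436] = 5.895, so f = 0.02877.
ΔP = f(L/D_h)(ρV²/2) = 0.02877·22/0.1826·1.048 = 3.632 Pa.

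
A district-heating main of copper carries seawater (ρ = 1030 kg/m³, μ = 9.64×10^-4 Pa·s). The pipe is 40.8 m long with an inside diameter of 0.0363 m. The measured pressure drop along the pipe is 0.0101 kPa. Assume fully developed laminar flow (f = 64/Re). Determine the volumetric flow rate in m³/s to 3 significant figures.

For laminar flow, f = 64/Re with Re = ρVD/μ, so Darcy-Weisbach reduces to ΔP = 32μLV/D². Solving for V: V = ΔP·D²/(32μL) = 10.1·(0.0363)²/(32·0.000964·40.8) = 0.01057 m/s.
Check: Re = ρVD/μ = 1030·0.01057·0.0363/0.000964 = 410.1 < 2300, so the laminar assumption holds.
Q = V·A = 0.01057·(π/4·0.0363²) = 1.094e-05 m³/s = 1.09×10^-5 m³/s.

Q ≈ 1.09×10^-5 m³/s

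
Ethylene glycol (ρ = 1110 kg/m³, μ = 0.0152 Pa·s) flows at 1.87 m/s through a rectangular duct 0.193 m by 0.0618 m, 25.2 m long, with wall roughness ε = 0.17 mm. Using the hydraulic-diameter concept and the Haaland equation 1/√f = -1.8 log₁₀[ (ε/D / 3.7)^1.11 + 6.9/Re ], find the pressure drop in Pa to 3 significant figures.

ΔP ≈ 16500 Pa

Hydraulic diameter D_h = 4A/P = 4·(0.193·0.0618)/(2·(0.193+0.0618)) = 0.04771/0.5096 = 0.09362 m.
Re = ρVD_h/μ = 1110·1.87·0.09362/0.0152 = 1.278e+04.
ε/D_h = 0.00017/0.09362 = 0.00182; Haaland gives 1/√f = -1.8 log₁₀[0.000212+0.00054] = 5.623, so f = 0.03163.
ΔP = f(L/D_h)(ρV²/2) = 0.03163·25.2/0.09362·1941 = 1.652e+04 Pa.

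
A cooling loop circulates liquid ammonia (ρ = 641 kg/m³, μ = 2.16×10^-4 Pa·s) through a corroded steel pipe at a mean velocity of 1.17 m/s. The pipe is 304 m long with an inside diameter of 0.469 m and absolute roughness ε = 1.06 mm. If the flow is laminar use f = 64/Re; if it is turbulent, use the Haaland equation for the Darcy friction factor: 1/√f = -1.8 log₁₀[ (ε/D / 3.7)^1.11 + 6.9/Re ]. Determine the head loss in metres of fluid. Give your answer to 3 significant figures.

Reynolds number Re = ρVD/μ = 641 · 1.17 · 0.469 / 0.000216 = 1.628e+06.
Re > 4000 → turbulent. Relative roughness ε/D = 0.00106/0.469 = 0.00226. Haaland: 1/√f = -1.8 log₁₀[(0.00226/3.7)^1.11 + 6.9/1.628e+06] = -1.8 log₁₀[0.000271 + 4.24e-06] = 6.41, so f = 0.02434.
Darcy-Weisbach: ΔP = f(L/D)(ρV²/2) = 0.02434·(304/0.469)·(641·1.17²/2) = 0.02434·648.2·438.7 = 6922 Pa.
Head loss h_f = ΔP/(ρg) = 6922/(641·9.81) = 1.10 m.

h_f ≈ 1.10 m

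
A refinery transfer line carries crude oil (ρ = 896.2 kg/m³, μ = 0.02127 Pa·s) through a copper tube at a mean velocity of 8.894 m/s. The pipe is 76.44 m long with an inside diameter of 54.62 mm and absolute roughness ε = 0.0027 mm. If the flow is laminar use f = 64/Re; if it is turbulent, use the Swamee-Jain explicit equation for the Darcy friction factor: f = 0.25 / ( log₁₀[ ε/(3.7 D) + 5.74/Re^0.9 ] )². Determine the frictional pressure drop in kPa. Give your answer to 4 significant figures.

ΔP ≈ 1279 kPa

Reynolds number Re = ρVD/μ = 896.2 · 8.894 · 0.05462 / 0.0213 = 2.047e+04.
Re > 4000 → turbulent. Relative roughness ε/D = 2.7e-06/0.05462 = 4.94e-05. Swamee-Jain: f = 0.25/(log₁₀[4.94e-05/3.7 + 5.74/2.047e+04^0.9])² = 0.25/(log₁₀[1.34e-05 + 0.000757])² = 0.25/(-3.113)² = 0.02579.
Darcy-Weisbach: ΔP = f(L/D)(ρV²/2) = 0.02579·(76.44/0.05462)·(896.2·8.894²/2) = 0.02579·1399·3.545e+04 = 1.279e+06 Pa.
ΔP = 1.279e+06 Pa = 1279 kPa.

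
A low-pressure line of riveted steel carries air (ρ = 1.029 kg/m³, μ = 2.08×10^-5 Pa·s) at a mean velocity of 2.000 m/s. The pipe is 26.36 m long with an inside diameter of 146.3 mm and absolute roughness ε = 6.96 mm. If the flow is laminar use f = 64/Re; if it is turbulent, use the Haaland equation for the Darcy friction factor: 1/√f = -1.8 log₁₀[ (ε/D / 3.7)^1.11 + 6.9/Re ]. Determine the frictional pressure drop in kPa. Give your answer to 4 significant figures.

Reynolds number Re = ρVD/μ = 1.029 · 2 · 0.1463 / 2.08e-05 = 1.448e+04.
Re > 4000 → turbulent. Relative roughness ε/D = 0.00696/0.1463 = 0.0476. Haaland: 1/√f = -1.8 log₁₀[(0.0476/3.7)^1.11 + 6.9/1.448e+04] = -1.8 log₁₀[0.00796 + 0.000477] = 3.732, so f = 0.07178.
Darcy-Weisbach: ΔP = f(L/D)(ρV²/2) = 0.07178·(26.36/0.1463)·(1.029·2²/2) = 0.07178·180.2·2.058 = 26.62 Pa.
ΔP = 26.62 Pa = 0.02662 kPa.

ΔP ≈ 0.02662 kPa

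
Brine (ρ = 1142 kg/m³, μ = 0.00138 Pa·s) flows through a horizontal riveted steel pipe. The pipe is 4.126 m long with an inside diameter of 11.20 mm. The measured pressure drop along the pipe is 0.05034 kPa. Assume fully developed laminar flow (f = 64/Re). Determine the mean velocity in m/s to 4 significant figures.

V ≈ 0.03466 m/s

For laminar flow, f = 64/Re with Re = ρVD/μ, so Darcy-Weisbach reduces to ΔP = 32μLV/D². Solving for V: V = ΔP·D²/(32μL) = 50.34·(0.0112)²/(32·0.00138·4.126) = 0.03466 m/s.
Check: Re = ρVD/μ = 1142·0.03466·0.0112/0.00138 = 321.2 < 2300, so the laminar assumption holds.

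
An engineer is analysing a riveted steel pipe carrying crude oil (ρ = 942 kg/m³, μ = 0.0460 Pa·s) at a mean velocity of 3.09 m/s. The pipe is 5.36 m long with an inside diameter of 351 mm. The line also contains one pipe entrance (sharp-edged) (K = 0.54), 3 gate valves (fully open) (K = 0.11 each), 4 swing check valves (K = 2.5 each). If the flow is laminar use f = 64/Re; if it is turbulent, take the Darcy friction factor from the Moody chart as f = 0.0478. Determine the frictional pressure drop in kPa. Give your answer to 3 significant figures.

ΔP ≈ 52.2 kPa

Reynolds number Re = ρVD/μ = 942 · 3.09 · 0.351 / 0.046 = 2.221e+04.
Re > 4000 → turbulent; use the Moody-chart value f = 0.0478.
Total minor-loss coefficient ΣK = 1·0.54 + 3·0.11 + 4·2.5 = 10.9.
ΔP = [f·L/D + ΣK]·(ρV²/2) = [0.0478·5.36/0.351 + 10.9]·(942·3.09²/2) = [0.7299 + 10.9]·4497 = 5.217e+04 Pa.
ΔP = 5.217e+04 Pa = 52.2 kPa.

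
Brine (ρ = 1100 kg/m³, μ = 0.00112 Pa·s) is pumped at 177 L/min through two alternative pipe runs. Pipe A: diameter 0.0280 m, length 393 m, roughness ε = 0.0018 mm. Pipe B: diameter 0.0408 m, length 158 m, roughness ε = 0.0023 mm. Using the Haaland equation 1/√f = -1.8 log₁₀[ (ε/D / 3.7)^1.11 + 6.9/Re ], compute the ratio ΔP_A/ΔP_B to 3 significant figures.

Pipe A: V = Q/A = 0.00295/0.0006158 = 4.791 m/s; Re = 1.317e+05; ε/D = 6.43e-05; Haaland → f = 0.01717; ΔP_A = f(L/D)(ρV²/2) = 3.042e+06 Pa.
Pipe B: V = Q/A = 0.00295/0.001307 = 2.256 m/s; Re = 9.042e+04; ε/D = 5.64e-05; Haaland → f = 0.01843; ΔP_B = f(L/D)(ρV²/2) = 1.998e+05 Pa.
ΔP_A/ΔP_B = 3.042e+06/1.998e+05 = 15.2.

ΔP_A/ΔP_B ≈ 15.2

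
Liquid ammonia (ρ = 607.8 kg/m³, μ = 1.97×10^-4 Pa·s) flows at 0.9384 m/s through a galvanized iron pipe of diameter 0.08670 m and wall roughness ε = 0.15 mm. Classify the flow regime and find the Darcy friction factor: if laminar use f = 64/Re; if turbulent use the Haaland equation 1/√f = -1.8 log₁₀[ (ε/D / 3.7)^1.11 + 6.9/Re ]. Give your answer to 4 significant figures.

f ≈ 0.02328

Re = ρVD/μ = 607.8·0.9384·0.0867/0.000197 = 2.51e+05.
Re > 4000 → turbulent. ε/D = 0.00015/0.0867 = 0.00173; Haaland: 1/√f = -1.8 log₁₀[0.000201 + 2.75e-05] = 6.553, so f = 0.02328.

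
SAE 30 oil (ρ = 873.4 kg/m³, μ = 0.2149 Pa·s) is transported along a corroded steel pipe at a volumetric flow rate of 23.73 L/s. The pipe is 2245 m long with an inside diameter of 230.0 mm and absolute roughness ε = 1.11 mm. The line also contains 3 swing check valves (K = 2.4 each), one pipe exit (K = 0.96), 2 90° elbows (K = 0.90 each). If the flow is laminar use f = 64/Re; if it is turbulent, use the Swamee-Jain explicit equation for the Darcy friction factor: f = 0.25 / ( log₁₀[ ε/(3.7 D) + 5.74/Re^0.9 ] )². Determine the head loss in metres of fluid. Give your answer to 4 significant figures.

h_f ≈ 19.62 m

Q = 23.73 L/s = 23.73/1000 = 0.02373 m³/s.
Cross-sectional area A = πD²/4 = π(0.23)²/4 = 0.04155 m²; mean velocity V = Q/A = 0.02373/0.04155 = 0.5712 m/s.
Reynolds number Re = ρVD/μ = 873.4 · 0.5712 · 0.23 / 0.215 = 533.9.
Re < 2300 → laminar flow, so f = 64/Re = 64/533.9 = 0.1199 (the turbulent correlation is not needed).
Total minor-loss coefficient ΣK = 3·2.4 + 1·0.96 + 2·0.9 = 9.96.
ΔP = [f·L/D + ΣK]·(ρV²/2) = [0.1199·2245/0.23 + 9.96]·(873.4·0.5712²/2) = [1170 + 9.96]·142.5 = 1.681e+05 Pa.
Head loss h_f = ΔP/(ρg) = 1.681e+05/(873.4·9.81) = 19.62 m.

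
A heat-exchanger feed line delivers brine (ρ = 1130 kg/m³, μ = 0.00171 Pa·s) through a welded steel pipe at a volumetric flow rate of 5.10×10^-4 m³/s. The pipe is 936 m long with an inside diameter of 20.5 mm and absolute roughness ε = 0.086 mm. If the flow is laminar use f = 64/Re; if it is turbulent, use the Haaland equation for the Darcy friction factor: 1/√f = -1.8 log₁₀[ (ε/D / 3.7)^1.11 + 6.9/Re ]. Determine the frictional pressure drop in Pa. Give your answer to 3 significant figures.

ΔP ≈ 2.03×10^6 Pa

Cross-sectional area A = πD²/4 = π(0.0205)²/4 = 0.0003301 m²; mean velocity V = Q/A = 0.00051/0.0003301 = 1.545 m/s.
Reynolds number Re = ρVD/μ = 1130 · 1.545 · 0.0205 / 0.00171 = 2.093e+04.
Re > 4000 → turbulent. Relative roughness ε/D = 8.6e-05/0.0205 = 0.0042. Haaland: 1/√f = -1.8 log₁₀[(0.0042/3.7)^1.11 + 6.9/2.093e+04] = -1.8 log₁₀[0.000538 + 0.00033] = 5.511, so f = 0.03292.
Darcy-Weisbach: ΔP = f(L/D)(ρV²/2) = 0.03292·(936/0.0205)·(1130·1.545²/2) = 0.03292·4.566e+04·1349 = 2.028e+06 Pa.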